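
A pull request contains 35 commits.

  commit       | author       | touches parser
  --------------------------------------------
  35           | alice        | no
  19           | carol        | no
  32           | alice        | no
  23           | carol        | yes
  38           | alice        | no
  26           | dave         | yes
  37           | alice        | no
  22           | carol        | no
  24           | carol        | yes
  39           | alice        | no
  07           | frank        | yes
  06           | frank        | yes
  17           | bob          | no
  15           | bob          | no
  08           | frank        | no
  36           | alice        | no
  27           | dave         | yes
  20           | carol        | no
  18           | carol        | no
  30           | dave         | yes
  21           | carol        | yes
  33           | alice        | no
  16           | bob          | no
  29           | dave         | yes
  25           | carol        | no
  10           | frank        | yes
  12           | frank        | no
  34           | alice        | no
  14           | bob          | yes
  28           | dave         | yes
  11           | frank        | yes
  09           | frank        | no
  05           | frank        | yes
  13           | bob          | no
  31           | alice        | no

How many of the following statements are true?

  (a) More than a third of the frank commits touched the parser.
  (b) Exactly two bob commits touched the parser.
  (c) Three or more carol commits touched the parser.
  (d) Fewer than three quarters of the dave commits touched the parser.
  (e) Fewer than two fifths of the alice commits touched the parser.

(a) frank: |A| = 8, |A ∩ B| = 5; needs |A ∩ B| / |A| > 1/3 — true.
(b) bob: |A| = 5, |A ∩ B| = 1; needs |A ∩ B| = 2 — false.
(c) carol: |A| = 8, |A ∩ B| = 3; needs |A ∩ B| ≥ 3 — true.
(d) dave: |A| = 5, |A ∩ B| = 5; needs |A ∩ B| / |A| < 3/4 — false.
(e) alice: |A| = 9, |A ∩ B| = 0; needs |A ∩ B| / |A| < 2/5 — true.

3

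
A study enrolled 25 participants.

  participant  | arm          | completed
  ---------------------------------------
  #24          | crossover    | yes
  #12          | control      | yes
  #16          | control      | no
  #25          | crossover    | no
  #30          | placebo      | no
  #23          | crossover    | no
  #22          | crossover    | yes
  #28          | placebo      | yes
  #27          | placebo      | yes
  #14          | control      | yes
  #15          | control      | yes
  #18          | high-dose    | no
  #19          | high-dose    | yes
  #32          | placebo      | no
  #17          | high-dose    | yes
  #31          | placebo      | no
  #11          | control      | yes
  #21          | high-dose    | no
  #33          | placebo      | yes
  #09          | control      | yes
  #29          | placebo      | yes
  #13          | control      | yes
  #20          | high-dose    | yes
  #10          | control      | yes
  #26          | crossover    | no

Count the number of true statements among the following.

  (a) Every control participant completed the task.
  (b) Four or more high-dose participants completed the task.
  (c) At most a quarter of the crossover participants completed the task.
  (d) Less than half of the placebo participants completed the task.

(a) control: |A| = 8, |A ∩ B| = 7; needs A ⊆ B, i.e. every element of A is in B (|A ∖ B| = 0) — false.
(b) high-dose: |A| = 5, |A ∩ B| = 3; needs |A ∩ B| ≥ 4 — false.
(c) crossover: |A| = 5, |A ∩ B| = 2; needs |A ∩ B| / |A| ≤ 1/4 — false.
(d) placebo: |A| = 7, |A ∩ B| = 4; needs |A ∩ B| < |A ∖ B| — false.

0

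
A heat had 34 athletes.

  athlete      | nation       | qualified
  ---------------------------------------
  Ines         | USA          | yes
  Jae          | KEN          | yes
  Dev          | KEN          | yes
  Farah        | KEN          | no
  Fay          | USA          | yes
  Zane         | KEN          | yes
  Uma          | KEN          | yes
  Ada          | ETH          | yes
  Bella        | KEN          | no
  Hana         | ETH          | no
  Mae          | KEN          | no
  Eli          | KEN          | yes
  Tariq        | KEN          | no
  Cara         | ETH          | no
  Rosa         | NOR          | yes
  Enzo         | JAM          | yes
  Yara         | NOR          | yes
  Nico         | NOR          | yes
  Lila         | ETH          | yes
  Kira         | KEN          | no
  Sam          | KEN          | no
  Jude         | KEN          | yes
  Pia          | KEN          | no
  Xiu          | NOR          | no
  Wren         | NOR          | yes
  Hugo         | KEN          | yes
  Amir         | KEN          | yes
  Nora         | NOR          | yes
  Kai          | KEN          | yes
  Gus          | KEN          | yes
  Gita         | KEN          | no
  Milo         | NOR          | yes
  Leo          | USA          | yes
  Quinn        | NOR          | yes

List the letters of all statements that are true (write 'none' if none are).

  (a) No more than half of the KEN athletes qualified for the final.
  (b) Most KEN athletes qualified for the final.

|A| = 18, |A ∩ B| = 10, |A ∖ B| = 8.
(a) |A ∩ B| ≤ |A ∖ B|: fails.
(b) |A ∩ B| > |A ∖ B|: holds.

(b)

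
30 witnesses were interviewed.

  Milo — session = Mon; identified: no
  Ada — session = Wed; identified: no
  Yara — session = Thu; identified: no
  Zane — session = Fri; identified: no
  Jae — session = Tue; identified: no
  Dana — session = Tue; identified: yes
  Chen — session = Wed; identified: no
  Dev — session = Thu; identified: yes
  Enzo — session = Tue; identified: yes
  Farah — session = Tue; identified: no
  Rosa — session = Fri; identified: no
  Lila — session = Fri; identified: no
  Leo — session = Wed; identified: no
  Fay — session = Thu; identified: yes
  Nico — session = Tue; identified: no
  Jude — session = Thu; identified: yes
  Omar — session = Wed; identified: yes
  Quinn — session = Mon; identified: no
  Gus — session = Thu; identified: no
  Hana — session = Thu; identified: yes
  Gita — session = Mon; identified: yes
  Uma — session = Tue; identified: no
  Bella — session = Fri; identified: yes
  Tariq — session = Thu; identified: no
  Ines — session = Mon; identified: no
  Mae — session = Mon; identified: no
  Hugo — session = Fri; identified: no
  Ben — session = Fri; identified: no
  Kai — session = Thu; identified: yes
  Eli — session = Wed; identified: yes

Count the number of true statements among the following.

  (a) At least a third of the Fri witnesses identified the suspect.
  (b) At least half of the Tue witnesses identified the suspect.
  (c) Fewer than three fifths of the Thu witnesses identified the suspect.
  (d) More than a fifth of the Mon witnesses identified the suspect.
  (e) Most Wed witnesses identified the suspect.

(a) Fri: |A| = 6, |A ∩ B| = 1; needs |A ∩ B| / |A| ≥ 1/3 — false.
(b) Tue: |A| = 6, |A ∩ B| = 2; needs |A ∩ B| ≥ |A ∖ B| — false.
(c) Thu: |A| = 8, |A ∩ B| = 5; needs |A ∩ B| / |A| < 3/5 — false.
(d) Mon: |A| = 5, |A ∩ B| = 1; needs |A ∩ B| / |A| > 1/5 — false.
(e) Wed: |A| = 5, |A ∩ B| = 2; needs |A ∩ B| > |A ∖ B| — false.

0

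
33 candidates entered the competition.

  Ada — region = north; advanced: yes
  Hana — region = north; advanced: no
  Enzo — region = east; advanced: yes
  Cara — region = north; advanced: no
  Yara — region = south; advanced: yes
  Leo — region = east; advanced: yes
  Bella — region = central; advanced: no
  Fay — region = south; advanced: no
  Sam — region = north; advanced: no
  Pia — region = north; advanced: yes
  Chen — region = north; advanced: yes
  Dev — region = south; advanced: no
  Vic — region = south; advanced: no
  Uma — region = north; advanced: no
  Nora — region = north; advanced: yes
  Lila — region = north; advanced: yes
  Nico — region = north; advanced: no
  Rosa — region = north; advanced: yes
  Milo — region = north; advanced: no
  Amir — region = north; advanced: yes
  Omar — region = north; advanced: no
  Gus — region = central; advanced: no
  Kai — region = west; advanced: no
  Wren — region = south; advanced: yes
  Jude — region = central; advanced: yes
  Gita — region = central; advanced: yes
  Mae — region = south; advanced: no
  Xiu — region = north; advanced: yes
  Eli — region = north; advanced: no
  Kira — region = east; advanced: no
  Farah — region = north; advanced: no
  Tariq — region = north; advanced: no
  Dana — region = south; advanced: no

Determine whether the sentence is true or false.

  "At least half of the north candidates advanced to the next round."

False

The determiner here denotes the relation: |A ∩ B| ≥ |A ∖ B|.
|A| = 18, |A ∩ B| = 8, |A ∖ B| = 10.
8 < 10, so the statement is false.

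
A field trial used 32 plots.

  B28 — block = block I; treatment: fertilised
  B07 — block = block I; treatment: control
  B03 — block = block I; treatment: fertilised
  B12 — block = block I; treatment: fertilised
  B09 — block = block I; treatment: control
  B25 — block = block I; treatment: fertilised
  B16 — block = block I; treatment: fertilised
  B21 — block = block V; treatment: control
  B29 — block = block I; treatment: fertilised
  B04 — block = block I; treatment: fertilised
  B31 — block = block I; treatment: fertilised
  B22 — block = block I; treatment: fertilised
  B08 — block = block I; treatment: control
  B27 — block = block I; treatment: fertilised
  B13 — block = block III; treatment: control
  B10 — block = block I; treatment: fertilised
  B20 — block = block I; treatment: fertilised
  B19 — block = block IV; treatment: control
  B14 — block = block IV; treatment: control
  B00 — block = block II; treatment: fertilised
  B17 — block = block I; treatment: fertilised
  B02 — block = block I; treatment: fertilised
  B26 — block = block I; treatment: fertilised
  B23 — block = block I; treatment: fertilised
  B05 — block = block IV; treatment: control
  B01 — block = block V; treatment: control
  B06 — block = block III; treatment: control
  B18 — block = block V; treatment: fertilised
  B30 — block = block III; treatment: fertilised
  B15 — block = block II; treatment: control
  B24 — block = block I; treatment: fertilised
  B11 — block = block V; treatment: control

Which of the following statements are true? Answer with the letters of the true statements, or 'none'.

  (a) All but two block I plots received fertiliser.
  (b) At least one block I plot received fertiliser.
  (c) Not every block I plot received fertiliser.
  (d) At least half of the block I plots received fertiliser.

|A| = 20, |A ∩ B| = 17, |A ∖ B| = 3.
(a) |A ∖ B| = 2: fails.
(b) A ∩ B ≠ ∅ (|A ∩ B| ≥ 1): holds.
(c) A ⊄ B (|A ∖ B| ≥ 1): holds.
(d) |A ∩ B| ≥ |A ∖ B|: holds.

(b), (c), (d)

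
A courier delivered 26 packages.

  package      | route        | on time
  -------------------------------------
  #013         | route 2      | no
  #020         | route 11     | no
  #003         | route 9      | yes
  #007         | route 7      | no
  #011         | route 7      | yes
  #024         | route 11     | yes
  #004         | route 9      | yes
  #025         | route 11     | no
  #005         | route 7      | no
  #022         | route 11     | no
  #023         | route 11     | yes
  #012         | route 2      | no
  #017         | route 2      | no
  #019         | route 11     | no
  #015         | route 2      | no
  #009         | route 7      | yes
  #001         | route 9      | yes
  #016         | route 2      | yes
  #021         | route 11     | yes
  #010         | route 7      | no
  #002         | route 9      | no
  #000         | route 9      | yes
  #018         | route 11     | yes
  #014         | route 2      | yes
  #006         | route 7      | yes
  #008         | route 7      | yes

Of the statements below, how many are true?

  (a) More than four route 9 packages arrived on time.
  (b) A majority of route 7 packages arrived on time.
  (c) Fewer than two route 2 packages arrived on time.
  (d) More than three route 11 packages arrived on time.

(a) route 9: |A| = 5, |A ∩ B| = 4; needs |A ∩ B| > 4 — false.
(b) route 7: |A| = 7, |A ∩ B| = 4; needs |A ∩ B| > |A ∖ B| — true.
(c) route 2: |A| = 6, |A ∩ B| = 2; needs |A ∩ B| < 2 — false.
(d) route 11: |A| = 8, |A ∩ B| = 4; needs |A ∩ B| > 3 — true.

2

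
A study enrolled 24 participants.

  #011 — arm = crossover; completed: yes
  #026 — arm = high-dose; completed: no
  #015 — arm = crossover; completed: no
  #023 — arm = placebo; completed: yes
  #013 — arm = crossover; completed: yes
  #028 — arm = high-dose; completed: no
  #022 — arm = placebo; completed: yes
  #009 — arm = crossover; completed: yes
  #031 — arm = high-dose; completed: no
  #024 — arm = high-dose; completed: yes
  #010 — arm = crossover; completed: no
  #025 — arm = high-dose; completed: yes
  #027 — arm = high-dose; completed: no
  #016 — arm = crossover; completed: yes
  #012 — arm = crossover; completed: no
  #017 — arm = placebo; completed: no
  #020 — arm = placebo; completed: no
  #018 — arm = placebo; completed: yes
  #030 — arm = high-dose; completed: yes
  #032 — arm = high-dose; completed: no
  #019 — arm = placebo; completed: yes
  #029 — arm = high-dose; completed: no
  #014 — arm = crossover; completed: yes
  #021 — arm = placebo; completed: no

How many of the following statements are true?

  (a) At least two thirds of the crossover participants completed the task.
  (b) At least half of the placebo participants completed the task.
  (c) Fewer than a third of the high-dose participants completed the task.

1

(a) crossover: |A| = 8, |A ∩ B| = 5; needs |A ∩ B| / |A| ≥ 2/3 — false.
(b) placebo: |A| = 7, |A ∩ B| = 4; needs |A ∩ B| ≥ |A ∖ B| — true.
(c) high-dose: |A| = 9, |A ∩ B| = 3; needs |A ∩ B| / |A| < 1/3 — false.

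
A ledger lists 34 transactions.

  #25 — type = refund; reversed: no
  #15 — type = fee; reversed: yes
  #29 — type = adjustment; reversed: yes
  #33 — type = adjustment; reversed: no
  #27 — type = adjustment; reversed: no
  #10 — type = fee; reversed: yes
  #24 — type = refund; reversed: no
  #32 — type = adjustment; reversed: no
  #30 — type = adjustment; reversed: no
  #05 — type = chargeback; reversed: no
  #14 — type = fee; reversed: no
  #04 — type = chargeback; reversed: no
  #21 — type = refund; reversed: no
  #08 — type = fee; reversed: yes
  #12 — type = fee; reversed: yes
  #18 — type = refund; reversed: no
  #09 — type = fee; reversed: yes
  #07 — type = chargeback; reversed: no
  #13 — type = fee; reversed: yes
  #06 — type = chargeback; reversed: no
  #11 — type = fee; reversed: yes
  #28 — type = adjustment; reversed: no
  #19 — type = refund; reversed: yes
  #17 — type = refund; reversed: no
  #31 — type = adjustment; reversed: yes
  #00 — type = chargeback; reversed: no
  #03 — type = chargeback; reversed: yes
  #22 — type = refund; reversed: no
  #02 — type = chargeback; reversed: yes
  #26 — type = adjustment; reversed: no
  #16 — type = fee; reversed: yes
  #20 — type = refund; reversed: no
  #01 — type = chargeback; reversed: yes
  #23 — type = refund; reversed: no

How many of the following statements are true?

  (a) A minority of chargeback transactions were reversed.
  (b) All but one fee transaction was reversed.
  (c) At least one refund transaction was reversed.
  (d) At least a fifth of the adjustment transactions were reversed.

(a) chargeback: |A| = 8, |A ∩ B| = 3; needs |A ∩ B| < |A ∖ B| — true.
(b) fee: |A| = 9, |A ∩ B| = 8; needs |A ∖ B| = 1 — true.
(c) refund: |A| = 9, |A ∩ B| = 1; needs A ∩ B ≠ ∅ (|A ∩ B| ≥ 1) — true.
(d) adjustment: |A| = 8, |A ∩ B| = 2; needs |A ∩ B| / |A| ≥ 1/5 — true.

4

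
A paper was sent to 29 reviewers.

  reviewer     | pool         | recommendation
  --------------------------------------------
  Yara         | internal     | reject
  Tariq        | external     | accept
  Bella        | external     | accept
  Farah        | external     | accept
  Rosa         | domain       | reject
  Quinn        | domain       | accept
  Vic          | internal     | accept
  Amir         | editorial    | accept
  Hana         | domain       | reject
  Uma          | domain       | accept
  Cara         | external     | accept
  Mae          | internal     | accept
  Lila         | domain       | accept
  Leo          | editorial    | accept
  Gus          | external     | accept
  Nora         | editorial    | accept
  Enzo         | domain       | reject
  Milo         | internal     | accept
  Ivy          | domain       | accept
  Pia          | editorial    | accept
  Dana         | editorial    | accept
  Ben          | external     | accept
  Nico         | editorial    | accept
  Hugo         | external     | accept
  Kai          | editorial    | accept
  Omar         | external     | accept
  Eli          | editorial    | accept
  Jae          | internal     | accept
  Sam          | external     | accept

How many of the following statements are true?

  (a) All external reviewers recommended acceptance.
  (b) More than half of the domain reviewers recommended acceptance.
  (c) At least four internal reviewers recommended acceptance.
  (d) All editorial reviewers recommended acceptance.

(a) external: |A| = 9, |A ∩ B| = 9; needs A ⊆ B, i.e. every element of A is in B (|A ∖ B| = 0) — true.
(b) domain: |A| = 7, |A ∩ B| = 4; needs |A ∩ B| > |A ∖ B| — true.
(c) internal: |A| = 5, |A ∩ B| = 4; needs |A ∩ B| ≥ 4 — true.
(d) editorial: |A| = 8, |A ∩ B| = 8; needs A ⊆ B, i.e. every element of A is in B (|A ∖ B| = 0) — true.

4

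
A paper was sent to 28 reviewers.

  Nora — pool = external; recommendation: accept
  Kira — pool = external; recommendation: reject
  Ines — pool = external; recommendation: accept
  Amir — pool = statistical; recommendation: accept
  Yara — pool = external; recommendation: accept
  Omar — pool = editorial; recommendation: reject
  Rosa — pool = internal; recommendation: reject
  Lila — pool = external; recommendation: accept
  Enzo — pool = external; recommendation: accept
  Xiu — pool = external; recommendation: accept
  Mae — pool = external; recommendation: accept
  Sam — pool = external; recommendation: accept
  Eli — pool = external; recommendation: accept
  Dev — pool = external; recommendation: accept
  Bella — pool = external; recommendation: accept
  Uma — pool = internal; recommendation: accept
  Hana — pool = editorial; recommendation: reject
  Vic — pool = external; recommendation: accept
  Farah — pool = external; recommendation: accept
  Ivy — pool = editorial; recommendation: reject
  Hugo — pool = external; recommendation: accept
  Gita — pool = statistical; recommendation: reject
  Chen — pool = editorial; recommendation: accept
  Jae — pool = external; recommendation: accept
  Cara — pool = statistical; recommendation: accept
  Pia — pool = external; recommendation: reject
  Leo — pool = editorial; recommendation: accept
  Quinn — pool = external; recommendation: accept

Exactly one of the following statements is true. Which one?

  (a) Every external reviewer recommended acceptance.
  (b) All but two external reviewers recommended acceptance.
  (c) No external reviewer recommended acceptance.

|A| = 18, |A ∩ B| = 16, |A ∖ B| = 2.
(a) requires A ⊆ B, i.e. every element of A is in B (|A ∖ B| = 0): false.
(b) requires |A ∖ B| = 2: true.
(c) requires A ∩ B = ∅ (|A ∩ B| = 0): false.

(b)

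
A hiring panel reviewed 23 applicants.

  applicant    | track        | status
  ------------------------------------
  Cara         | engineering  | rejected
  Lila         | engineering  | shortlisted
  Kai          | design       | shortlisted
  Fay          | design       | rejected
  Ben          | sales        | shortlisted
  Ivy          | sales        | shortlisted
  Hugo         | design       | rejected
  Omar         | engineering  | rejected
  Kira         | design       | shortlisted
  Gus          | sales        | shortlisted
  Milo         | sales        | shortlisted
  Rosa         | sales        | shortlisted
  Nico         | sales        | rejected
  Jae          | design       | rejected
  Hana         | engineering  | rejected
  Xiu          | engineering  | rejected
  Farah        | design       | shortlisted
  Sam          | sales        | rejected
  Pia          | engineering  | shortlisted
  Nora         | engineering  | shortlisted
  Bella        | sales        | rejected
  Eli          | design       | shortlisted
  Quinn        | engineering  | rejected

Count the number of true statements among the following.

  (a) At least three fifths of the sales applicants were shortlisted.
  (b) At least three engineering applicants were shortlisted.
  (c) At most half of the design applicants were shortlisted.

2

(a) sales: |A| = 8, |A ∩ B| = 5; needs |A ∩ B| / |A| ≥ 3/5 — true.
(b) engineering: |A| = 8, |A ∩ B| = 3; needs |A ∩ B| ≥ 3 — true.
(c) design: |A| = 7, |A ∩ B| = 4; needs |A ∩ B| ≤ |A ∖ B| — false.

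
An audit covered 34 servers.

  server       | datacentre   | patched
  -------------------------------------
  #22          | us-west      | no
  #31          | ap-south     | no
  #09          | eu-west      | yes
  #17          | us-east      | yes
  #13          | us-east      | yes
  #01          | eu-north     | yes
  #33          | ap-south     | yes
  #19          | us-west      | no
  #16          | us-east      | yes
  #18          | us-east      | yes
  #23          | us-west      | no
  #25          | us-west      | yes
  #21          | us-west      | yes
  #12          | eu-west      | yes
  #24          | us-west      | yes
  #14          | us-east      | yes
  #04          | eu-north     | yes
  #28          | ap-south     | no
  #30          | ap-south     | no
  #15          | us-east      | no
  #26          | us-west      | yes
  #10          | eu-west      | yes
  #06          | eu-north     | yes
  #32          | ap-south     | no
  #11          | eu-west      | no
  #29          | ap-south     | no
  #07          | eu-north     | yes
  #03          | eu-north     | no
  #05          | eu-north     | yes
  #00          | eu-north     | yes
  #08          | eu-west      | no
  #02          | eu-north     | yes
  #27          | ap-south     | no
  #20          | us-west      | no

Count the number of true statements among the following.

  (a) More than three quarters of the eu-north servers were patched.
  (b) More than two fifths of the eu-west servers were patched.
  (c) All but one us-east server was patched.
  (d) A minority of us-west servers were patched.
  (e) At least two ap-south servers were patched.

(a) eu-north: |A| = 8, |A ∩ B| = 7; needs |A ∩ B| / |A| > 3/4 — true.
(b) eu-west: |A| = 5, |A ∩ B| = 3; needs |A ∩ B| / |A| > 2/5 — true.
(c) us-east: |A| = 6, |A ∩ B| = 5; needs |A ∖ B| = 1 — true.
(d) us-west: |A| = 8, |A ∩ B| = 4; needs |A ∩ B| < |A ∖ B| — false.
(e) ap-south: |A| = 7, |A ∩ B| = 1; needs |A ∩ B| ≥ 2 — false.

3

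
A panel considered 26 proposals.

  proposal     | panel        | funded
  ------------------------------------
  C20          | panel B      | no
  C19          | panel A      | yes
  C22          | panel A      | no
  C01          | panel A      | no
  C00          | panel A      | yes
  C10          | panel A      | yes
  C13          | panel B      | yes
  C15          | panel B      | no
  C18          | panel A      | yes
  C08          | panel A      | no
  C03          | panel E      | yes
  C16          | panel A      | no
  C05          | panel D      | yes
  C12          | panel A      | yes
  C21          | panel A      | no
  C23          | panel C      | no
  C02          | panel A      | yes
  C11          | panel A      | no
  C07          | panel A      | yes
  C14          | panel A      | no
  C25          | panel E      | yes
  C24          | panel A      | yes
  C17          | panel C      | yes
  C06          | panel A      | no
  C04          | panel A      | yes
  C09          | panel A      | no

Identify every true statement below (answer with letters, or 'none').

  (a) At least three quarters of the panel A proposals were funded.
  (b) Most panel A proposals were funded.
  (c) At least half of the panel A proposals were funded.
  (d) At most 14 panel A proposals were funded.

(c), (d)

|A| = 18, |A ∩ B| = 9, |A ∖ B| = 9.
(a) |A ∩ B| / |A| ≥ 3/4: fails.
(b) |A ∩ B| > |A ∖ B|: fails.
(c) |A ∩ B| ≥ |A ∖ B|: holds.
(d) |A ∩ B| ≤ 14: holds.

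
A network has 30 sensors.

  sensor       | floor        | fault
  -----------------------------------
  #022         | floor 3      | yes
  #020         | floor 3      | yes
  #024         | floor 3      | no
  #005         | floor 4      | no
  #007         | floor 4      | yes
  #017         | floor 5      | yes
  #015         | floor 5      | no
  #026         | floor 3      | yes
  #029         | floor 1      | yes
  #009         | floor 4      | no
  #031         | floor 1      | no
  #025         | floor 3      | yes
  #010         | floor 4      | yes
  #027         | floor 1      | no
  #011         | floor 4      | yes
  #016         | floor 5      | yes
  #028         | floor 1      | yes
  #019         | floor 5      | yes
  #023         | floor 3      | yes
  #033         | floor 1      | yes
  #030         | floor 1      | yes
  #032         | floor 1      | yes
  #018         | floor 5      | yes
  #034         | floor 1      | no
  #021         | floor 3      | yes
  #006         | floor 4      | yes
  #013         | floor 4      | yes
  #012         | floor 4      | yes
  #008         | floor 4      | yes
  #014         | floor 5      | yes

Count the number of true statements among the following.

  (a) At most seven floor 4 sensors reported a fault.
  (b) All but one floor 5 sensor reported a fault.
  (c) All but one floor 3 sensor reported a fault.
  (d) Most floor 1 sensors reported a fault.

4

(a) floor 4: |A| = 9, |A ∩ B| = 7; needs |A ∩ B| ≤ 7 — true.
(b) floor 5: |A| = 6, |A ∩ B| = 5; needs |A ∖ B| = 1 — true.
(c) floor 3: |A| = 7, |A ∩ B| = 6; needs |A ∖ B| = 1 — true.
(d) floor 1: |A| = 8, |A ∩ B| = 5; needs |A ∩ B| > |A ∖ B| — true.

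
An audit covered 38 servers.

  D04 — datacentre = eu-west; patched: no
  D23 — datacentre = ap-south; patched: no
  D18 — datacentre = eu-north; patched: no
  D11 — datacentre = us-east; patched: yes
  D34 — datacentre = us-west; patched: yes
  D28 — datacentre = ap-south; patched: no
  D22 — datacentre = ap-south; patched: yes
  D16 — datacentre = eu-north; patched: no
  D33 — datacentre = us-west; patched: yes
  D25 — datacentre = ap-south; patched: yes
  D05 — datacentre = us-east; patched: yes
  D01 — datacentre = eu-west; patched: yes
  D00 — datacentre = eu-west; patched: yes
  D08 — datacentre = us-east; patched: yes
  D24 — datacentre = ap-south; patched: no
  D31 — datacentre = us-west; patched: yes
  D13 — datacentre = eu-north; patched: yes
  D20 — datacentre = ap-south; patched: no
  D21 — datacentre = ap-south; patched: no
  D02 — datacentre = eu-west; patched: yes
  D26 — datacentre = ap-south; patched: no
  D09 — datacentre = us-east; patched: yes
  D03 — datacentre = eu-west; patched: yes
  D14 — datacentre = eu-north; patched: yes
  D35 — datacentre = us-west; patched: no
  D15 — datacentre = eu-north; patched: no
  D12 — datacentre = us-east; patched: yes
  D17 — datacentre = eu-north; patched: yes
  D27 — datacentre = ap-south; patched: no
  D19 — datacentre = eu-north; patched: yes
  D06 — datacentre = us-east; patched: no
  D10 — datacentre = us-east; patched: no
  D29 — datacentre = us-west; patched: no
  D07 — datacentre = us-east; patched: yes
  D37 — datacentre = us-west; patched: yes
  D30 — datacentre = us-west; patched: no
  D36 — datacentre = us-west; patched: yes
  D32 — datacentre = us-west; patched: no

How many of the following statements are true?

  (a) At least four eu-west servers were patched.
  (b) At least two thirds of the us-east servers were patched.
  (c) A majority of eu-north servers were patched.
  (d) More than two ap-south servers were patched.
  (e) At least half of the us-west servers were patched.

(a) eu-west: |A| = 5, |A ∩ B| = 4; needs |A ∩ B| ≥ 4 — true.
(b) us-east: |A| = 8, |A ∩ B| = 6; needs |A ∩ B| / |A| ≥ 2/3 — true.
(c) eu-north: |A| = 7, |A ∩ B| = 4; needs |A ∩ B| > |A ∖ B| — true.
(d) ap-south: |A| = 9, |A ∩ B| = 2; needs |A ∩ B| > 2 — false.
(e) us-west: |A| = 9, |A ∩ B| = 5; needs |A ∩ B| ≥ |A ∖ B| — true.

4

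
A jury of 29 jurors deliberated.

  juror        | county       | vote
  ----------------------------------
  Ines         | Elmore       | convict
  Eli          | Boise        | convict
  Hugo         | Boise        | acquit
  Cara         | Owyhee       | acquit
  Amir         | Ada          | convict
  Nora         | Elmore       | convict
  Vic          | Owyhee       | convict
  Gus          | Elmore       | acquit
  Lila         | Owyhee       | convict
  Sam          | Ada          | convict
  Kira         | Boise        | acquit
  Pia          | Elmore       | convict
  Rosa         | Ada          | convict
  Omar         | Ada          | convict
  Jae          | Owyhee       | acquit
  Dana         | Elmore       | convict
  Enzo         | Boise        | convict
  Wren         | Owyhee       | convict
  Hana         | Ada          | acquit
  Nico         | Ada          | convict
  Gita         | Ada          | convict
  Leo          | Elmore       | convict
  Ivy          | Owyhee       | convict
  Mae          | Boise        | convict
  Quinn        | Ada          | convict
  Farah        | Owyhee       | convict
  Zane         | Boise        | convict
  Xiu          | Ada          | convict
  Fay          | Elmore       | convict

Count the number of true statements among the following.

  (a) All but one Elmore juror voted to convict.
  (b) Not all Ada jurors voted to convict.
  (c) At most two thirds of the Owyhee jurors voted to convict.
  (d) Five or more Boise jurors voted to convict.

2

(a) Elmore: |A| = 7, |A ∩ B| = 6; needs |A ∖ B| = 1 — true.
(b) Ada: |A| = 9, |A ∩ B| = 8; needs A ⊄ B (|A ∖ B| ≥ 1) — true.
(c) Owyhee: |A| = 7, |A ∩ B| = 5; needs |A ∩ B| / |A| ≤ 2/3 — false.
(d) Boise: |A| = 6, |A ∩ B| = 4; needs |A ∩ B| ≥ 5 — false.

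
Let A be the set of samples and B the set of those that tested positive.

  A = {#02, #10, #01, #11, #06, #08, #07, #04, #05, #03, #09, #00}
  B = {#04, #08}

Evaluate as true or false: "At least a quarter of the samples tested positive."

False

'At least a quarter of the samples tested positive' holds iff |A ∩ B| / |A| ≥ 1/4.
A (the restrictor) = {#02, #10, #01, #11, #06, #08, #07, #04, #05, #03, #09, #00}, |A| = 12.
A ∩ B = {#08, #04}, so |A ∩ B| = 2.
A ∖ B = {#02, #10, #01, #11, #06, #07, #05, #03, #09, #00}, so |A ∖ B| = 10.
|A ∩ B|/|A| = 2/12, so the statement is false.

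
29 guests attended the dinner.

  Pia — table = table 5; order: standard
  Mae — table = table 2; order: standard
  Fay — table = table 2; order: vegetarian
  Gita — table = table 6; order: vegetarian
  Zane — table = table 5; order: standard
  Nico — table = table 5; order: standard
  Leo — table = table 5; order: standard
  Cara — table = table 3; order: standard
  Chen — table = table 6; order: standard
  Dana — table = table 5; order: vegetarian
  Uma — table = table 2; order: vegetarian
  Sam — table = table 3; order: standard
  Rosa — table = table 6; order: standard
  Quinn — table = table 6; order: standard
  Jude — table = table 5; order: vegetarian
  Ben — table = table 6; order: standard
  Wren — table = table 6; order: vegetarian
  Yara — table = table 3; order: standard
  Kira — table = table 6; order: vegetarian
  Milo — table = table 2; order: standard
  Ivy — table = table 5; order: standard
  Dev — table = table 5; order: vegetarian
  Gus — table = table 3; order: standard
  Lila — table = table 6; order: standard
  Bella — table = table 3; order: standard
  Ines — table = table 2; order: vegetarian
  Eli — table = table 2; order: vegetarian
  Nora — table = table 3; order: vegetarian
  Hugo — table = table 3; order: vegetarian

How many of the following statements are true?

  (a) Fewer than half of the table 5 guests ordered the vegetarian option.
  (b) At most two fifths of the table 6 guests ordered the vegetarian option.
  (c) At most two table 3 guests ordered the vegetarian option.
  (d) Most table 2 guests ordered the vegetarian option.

4

(a) table 5: |A| = 8, |A ∩ B| = 3; needs |A ∩ B| < |A ∖ B| — true.
(b) table 6: |A| = 8, |A ∩ B| = 3; needs |A ∩ B| / |A| ≤ 2/5 — true.
(c) table 3: |A| = 7, |A ∩ B| = 2; needs |A ∩ B| ≤ 2 — true.
(d) table 2: |A| = 6, |A ∩ B| = 4; needs |A ∩ B| > |A ∖ B| — true.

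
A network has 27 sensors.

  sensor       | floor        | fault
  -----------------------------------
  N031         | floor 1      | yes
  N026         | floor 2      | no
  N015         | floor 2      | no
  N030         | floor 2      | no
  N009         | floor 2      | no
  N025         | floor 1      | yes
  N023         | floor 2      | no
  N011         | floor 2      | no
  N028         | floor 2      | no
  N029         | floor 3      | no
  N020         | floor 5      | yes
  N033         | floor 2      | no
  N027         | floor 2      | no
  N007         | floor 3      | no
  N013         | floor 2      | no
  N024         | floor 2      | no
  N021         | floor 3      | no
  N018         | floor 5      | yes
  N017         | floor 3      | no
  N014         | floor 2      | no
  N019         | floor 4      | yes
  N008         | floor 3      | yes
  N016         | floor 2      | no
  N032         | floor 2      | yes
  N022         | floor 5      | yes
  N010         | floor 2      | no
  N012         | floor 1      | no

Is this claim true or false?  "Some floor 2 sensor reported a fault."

Truth condition: A ∩ B ≠ ∅ (|A ∩ B| ≥ 1).
|A| = 15, |A ∩ B| = 1, |A ∖ B| = 14.
So the statement is true.

True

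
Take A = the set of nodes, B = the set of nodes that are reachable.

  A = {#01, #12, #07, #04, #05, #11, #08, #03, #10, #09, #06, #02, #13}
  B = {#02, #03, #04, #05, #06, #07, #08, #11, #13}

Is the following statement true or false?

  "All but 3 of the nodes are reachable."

Truth condition: |A ∖ B| = 3.
A (the restrictor) = {#01, #12, #07, #04, #05, #11, #08, #03, #10, #09, #06, #02, #13}, |A| = 13.
A ∖ B = {#01, #12, #10, #09}, so |A ∖ B| = 4.
|A ∖ B| = 4, so the statement is false.

False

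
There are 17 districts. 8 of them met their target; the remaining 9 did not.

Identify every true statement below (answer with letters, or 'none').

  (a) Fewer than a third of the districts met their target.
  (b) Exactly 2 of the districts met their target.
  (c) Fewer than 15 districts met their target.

(c)

|A| = 17, |A ∩ B| = 8, |A ∖ B| = 9.
(a) |A ∩ B| / |A| < 1/3: fails.
(b) |A ∩ B| = 2: fails.
(c) |A ∩ B| < 15: holds.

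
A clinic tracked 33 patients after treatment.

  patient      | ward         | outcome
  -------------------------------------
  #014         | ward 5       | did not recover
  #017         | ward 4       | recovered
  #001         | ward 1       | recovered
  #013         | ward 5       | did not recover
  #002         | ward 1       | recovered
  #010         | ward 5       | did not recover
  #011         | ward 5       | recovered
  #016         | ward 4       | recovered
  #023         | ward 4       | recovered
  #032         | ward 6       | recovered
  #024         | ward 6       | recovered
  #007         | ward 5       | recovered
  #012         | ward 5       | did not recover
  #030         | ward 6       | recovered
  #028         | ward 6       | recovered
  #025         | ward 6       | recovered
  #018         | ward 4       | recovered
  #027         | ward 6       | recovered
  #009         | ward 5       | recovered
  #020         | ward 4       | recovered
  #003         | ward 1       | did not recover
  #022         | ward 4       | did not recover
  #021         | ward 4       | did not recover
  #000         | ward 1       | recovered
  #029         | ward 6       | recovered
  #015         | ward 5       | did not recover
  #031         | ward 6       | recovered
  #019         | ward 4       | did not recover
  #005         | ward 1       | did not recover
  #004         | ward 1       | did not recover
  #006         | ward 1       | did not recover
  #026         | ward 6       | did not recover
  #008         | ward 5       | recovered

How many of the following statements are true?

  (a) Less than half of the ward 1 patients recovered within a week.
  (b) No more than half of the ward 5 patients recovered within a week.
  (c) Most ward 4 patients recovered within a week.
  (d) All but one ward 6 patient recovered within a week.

(a) ward 1: |A| = 7, |A ∩ B| = 3; needs |A ∩ B| < |A ∖ B| — true.
(b) ward 5: |A| = 9, |A ∩ B| = 4; needs |A ∩ B| ≤ |A ∖ B| — true.
(c) ward 4: |A| = 8, |A ∩ B| = 5; needs |A ∩ B| > |A ∖ B| — true.
(d) ward 6: |A| = 9, |A ∩ B| = 8; needs |A ∖ B| = 1 — true.

4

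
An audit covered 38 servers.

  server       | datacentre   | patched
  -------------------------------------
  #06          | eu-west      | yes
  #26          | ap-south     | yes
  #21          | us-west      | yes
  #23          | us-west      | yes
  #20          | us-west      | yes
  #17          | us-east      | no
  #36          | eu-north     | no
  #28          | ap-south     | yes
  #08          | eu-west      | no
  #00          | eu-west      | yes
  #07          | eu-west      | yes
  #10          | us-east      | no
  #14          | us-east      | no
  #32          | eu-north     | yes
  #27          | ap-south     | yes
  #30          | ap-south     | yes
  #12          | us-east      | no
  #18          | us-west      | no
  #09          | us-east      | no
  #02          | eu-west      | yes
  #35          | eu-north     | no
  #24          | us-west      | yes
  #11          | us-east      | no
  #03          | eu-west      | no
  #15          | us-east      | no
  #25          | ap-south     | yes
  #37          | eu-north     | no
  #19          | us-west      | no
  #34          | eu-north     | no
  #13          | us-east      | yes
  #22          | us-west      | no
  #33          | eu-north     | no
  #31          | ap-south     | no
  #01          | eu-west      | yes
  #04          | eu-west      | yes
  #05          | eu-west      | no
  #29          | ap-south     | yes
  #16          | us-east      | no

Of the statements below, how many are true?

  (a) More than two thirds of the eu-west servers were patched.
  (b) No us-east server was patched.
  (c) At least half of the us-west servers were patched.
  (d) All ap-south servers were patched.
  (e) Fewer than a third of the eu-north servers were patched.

2

(a) eu-west: |A| = 9, |A ∩ B| = 6; needs |A ∩ B| / |A| > 2/3 — false.
(b) us-east: |A| = 9, |A ∩ B| = 1; needs A ∩ B = ∅ (|A ∩ B| = 0) — false.
(c) us-west: |A| = 7, |A ∩ B| = 4; needs |A ∩ B| ≥ |A ∖ B| — true.
(d) ap-south: |A| = 7, |A ∩ B| = 6; needs A ⊆ B, i.e. every element of A is in B (|A ∖ B| = 0) — false.
(e) eu-north: |A| = 6, |A ∩ B| = 1; needs |A ∩ B| / |A| < 1/3 — true.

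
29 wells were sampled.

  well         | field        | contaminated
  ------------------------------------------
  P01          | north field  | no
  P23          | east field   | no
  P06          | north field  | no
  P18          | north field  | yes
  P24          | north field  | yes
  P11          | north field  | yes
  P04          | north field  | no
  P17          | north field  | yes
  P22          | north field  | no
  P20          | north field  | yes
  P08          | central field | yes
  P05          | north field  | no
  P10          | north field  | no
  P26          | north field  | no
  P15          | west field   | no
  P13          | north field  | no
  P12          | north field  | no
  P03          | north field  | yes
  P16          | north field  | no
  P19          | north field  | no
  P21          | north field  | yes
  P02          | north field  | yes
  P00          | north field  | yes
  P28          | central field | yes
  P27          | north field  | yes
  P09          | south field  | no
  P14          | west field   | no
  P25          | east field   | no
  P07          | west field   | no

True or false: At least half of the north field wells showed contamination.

False

Truth condition: |A ∩ B| ≥ |A ∖ B|.
|A| = 21, |A ∩ B| = 10, |A ∖ B| = 11.
10 < 11, so the statement is false.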